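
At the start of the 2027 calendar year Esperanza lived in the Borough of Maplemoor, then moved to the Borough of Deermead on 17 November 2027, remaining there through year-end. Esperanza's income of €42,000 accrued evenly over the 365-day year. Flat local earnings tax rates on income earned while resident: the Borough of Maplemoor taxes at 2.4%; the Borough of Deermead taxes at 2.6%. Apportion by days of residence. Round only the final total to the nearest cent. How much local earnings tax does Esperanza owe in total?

The Borough of Maplemoor, 1 January – 16 November 2027: 320 days → €42,000 × 2.4% × 320/365 = €883.7260
The Borough of Deermead, 17 November – 31 December 2027: 45 days → €42,000 × 2.6% × 45/365 = €134.6301
Total = €1,018.3562

€1,018.36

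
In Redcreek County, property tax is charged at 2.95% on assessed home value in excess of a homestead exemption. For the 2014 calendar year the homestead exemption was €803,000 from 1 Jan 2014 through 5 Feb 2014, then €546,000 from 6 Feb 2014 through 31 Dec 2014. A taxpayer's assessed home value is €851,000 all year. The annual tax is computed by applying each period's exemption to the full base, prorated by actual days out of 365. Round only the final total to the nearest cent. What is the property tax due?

€8,249.74

1 Jan – 5 Feb 2014: 36 days, exemption €803,000 → (€851,000 − €803,000) × 2.95% × 36/365 = €139.6603
6 Feb – 31 Dec 2014: 329 days, exemption €546,000 → (€851,000 − €546,000) × 2.95% × 329/365 = €8,110.0753
Total = €8,249.7356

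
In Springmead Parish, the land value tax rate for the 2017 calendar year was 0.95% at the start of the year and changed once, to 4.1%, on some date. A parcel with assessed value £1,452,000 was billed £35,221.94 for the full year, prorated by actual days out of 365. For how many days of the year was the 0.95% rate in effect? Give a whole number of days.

194 days

Let d = days at the first rate; then 365 − d days at the second rate.
£1,452,000 × [0.95%·d + 4.1%·(365−d)] / 365 = £35,221.94
Solving gives d = 194, so the new rate took effect on 14 July 2017.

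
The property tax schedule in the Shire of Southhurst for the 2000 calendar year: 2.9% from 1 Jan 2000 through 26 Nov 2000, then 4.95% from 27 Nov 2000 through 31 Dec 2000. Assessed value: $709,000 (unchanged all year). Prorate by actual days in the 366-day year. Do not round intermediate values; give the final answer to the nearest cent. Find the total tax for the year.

1 Jan – 26 Nov 2000: 331 days at 2.9% → $709,000 × 2.9% × 331/366 = $18,594.7842
27 Nov – 31 Dec 2000: 35 days at 4.95% → $709,000 × 4.95% × 35/366 = $3,356.1270
Total = $21,950.9112

$21,950.91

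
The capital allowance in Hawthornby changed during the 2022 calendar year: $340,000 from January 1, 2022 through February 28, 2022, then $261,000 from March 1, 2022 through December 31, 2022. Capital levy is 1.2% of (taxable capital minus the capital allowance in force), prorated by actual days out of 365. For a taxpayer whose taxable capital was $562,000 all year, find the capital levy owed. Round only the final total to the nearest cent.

January 1 – February 28, 2022: 59 days, exemption $340,000 → ($562,000 − $340,000) × 1.2% × 59/365 = $430.6192
March 1 – December 31, 2022: 306 days, exemption $261,000 → ($562,000 − $261,000) × 1.2% × 306/365 = $3,028.1425
Total = $3,458.7616

$3,458.76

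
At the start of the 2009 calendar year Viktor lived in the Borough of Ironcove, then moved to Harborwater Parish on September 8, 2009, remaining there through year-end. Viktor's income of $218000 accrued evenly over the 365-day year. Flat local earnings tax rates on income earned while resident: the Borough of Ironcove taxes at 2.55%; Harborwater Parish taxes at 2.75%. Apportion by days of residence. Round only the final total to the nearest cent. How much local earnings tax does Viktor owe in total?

The Borough of Ironcove, January 1 – September 7, 2009: 250 days → $218000 × 2.55% × 250/365 = $3807.5342
Harborwater Parish, September 8 – December 31, 2009: 115 days → $218000 × 2.75% × 115/365 = $1888.8356
Total = $5696.3699

$5696.37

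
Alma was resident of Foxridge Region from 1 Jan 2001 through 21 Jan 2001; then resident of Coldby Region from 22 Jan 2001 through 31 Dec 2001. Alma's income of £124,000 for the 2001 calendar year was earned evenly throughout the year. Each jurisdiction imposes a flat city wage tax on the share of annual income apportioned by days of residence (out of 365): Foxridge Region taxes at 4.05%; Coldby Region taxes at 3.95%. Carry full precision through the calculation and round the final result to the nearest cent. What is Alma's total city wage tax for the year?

Foxridge Region, 1 Jan – 21 Jan 2001: 21 days → £124,000 × 4.05% × 21/365 = £288.9370
Coldby Region, 22 Jan – 31 Dec 2001: 344 days → £124,000 × 3.95% × 344/365 = £4,616.1973
Total = £4,905.1342

£4,905.13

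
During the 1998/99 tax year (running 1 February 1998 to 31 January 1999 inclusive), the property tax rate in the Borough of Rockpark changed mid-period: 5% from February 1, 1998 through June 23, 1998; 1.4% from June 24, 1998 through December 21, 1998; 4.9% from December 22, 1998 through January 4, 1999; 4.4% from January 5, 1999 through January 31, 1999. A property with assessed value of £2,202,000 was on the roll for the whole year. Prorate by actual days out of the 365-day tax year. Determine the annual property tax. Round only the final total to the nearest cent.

February 1 – June 23, 1998: 143 days at 5% → £2,202,000 × 5% × 143/365 = £43,135.0685
June 24 – December 21, 1998: 181 days at 1.4% → £2,202,000 × 1.4% × 181/365 = £15,287.3096
December 22, 1998 – January 4, 1999: 14 days at 4.9% → £2,202,000 × 4.9% × 14/365 = £4,138.5534
January 5 – January 31, 1999: 27 days at 4.4% → £2,202,000 × 4.4% × 27/365 = £7,167.0575
Total = £69,727.9890

£69,727.99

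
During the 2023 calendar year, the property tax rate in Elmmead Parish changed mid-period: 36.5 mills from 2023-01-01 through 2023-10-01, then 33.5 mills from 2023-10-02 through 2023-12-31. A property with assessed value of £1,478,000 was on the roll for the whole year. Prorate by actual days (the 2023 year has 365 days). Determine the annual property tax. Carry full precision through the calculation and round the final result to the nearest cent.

£52,841.54

2023-01-01 to 2023-10-01: 274 days at 36.5 mills → £1,478,000 × 3.65% × 274/365 = £40,497.2000
2023-10-02 to 2023-12-31: 91 days at 33.5 mills → £1,478,000 × 3.35% × 91/365 = £12,344.3370
Total = £52,841.5370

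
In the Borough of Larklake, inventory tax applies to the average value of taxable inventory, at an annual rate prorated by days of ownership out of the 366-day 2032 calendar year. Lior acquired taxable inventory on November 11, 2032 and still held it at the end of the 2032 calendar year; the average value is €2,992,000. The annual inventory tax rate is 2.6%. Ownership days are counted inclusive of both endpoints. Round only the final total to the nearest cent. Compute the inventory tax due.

Days held (November 11 – December 31, 2032): 51 out of 366
Tax = €2,992,000 × 2.6% × 51/366 = €10,839.8689

€10,839.87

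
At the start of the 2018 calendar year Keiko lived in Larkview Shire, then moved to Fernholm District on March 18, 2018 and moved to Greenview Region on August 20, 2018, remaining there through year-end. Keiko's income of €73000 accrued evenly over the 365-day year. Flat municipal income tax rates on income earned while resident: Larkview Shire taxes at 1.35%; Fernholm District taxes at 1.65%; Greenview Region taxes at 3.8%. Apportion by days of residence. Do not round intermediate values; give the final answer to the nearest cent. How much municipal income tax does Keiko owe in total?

€1735.10

Larkview Shire, January 1 – March 17, 2018: 76 days → €73000 × 1.35% × 76/365 = €205.2000
Fernholm District, March 18 – August 19, 2018: 155 days → €73000 × 1.65% × 155/365 = €511.5000
Greenview Region, August 20 – December 31, 2018: 134 days → €73000 × 3.8% × 134/365 = €1018.4000
Total = €1735.1000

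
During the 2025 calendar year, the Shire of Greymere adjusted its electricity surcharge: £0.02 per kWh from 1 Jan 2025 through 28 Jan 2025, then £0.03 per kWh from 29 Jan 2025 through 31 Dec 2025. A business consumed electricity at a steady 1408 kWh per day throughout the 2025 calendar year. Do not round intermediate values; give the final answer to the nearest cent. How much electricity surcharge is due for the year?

1 Jan – 28 Jan 2025: 28 days × 1408 kWh/day = 39,424 kWh at £0.02/kWh → £788.48
29 Jan – 31 Dec 2025: 337 days × 1408 kWh/day = 474,496 kWh at £0.03/kWh → £14,234.88

£15,023.36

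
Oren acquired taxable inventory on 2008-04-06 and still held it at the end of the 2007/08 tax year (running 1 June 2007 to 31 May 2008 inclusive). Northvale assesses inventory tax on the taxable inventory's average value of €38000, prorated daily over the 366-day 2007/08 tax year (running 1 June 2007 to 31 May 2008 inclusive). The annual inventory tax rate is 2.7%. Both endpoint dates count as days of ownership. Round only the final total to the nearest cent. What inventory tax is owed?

€156.98

Days held (2008-04-06 to 2008-05-31): 56 out of 366
Tax = €38000 × 2.7% × 56/366 = €156.9836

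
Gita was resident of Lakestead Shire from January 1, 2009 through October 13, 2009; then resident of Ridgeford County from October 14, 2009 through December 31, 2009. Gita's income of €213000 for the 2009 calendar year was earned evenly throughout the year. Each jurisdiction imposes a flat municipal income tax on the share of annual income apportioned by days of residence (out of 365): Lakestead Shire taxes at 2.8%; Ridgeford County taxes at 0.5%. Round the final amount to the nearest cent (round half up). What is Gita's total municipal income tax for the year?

Lakestead Shire, January 1 – October 13, 2009: 286 days → €213000 × 2.8% × 286/365 = €4673.1616
Ridgeford County, October 14 – December 31, 2009: 79 days → €213000 × 0.5% × 79/365 = €230.5068
Total = €4903.6685

€4903.67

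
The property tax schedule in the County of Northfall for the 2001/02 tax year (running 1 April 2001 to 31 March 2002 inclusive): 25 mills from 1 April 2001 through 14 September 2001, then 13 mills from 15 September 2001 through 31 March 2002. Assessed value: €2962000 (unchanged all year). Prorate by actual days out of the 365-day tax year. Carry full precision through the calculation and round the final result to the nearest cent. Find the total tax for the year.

€54768.60

1 April – 14 September 2001: 167 days at 25 mills → €2962000 × 2.5% × 167/365 = €33880.4110
15 September 2001 – 31 March 2002: 198 days at 13 mills → €2962000 × 1.3% × 198/365 = €20888.1863
Total = €54768.5973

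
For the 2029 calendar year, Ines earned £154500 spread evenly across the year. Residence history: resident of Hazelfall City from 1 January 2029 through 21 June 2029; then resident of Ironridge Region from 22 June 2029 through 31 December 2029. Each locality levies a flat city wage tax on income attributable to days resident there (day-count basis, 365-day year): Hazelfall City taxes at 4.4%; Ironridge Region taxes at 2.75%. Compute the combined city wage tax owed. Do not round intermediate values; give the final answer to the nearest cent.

Hazelfall City, 1 January – 21 June 2029: 172 days → £154500 × 4.4% × 172/365 = £3203.4411
Ironridge Region, 22 June – 31 December 2029: 193 days → £154500 × 2.75% × 193/365 = £2246.5993
Total = £5450.0404

£5450.04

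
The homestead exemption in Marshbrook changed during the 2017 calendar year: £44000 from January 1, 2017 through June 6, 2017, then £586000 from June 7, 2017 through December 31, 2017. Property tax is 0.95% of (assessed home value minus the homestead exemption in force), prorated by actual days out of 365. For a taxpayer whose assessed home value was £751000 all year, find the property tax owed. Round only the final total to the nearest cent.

January 1 – June 6, 2017: 157 days, exemption £44000 → (£751000 − £44000) × 0.95% × 157/365 = £2889.0151
June 7 – December 31, 2017: 208 days, exemption £586000 → (£751000 − £586000) × 0.95% × 208/365 = £893.2603
Total = £3782.2753

£3782.28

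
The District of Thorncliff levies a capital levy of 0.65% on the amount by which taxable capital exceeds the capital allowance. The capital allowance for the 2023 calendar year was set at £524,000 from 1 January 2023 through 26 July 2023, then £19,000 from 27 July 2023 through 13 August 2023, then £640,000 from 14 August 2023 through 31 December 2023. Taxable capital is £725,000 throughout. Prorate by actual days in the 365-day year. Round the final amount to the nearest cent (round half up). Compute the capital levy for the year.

£1,179.17

1 January – 26 July 2023: 207 days, exemption £524,000 → (£725,000 − £524,000) × 0.65% × 207/365 = £740.9466
27 July – 13 August 2023: 18 days, exemption £19,000 → (£725,000 − £19,000) × 0.65% × 18/365 = £226.3068
14 August – 31 December 2023: 140 days, exemption £640,000 → (£725,000 − £640,000) × 0.65% × 140/365 = £211.9178
Total = £1,179.1712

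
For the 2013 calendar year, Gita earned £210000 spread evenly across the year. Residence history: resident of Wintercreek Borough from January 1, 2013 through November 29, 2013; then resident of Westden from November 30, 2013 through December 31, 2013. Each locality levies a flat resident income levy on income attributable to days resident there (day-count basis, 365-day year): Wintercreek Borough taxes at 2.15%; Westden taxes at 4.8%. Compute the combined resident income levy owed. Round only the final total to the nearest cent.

£5002.89

Wintercreek Borough, January 1 – November 29, 2013: 333 days → £210000 × 2.15% × 333/365 = £4119.1644
Westden, November 30 – December 31, 2013: 32 days → £210000 × 4.8% × 32/365 = £883.7260
Total = £5002.8904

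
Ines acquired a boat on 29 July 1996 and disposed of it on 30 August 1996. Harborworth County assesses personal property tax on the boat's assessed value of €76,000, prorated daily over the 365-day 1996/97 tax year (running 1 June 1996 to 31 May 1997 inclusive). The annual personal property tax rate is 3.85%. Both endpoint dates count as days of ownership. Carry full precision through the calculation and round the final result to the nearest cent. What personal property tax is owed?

Days held (29 July – 30 August 1996): 33 out of 365
Tax = €76,000 × 3.85% × 33/365 = €264.5425

€264.54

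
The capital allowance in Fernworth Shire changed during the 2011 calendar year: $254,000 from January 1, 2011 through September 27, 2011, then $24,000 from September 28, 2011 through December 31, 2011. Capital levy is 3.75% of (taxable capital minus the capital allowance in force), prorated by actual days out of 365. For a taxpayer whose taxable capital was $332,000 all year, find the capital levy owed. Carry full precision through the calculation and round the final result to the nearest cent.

January 1 – September 27, 2011: 270 days, exemption $254,000 → ($332,000 − $254,000) × 3.75% × 270/365 = $2,163.6986
September 28 – December 31, 2011: 95 days, exemption $24,000 → ($332,000 − $24,000) × 3.75% × 95/365 = $3,006.1644
Total = $5,169.8630

$5,169.86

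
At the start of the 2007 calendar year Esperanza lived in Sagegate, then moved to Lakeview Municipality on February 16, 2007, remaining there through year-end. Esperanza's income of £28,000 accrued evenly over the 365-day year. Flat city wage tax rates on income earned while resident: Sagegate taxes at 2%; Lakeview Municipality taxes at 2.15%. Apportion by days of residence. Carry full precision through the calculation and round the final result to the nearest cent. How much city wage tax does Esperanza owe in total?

Sagegate, January 1 – February 15, 2007: 46 days → £28,000 × 2% × 46/365 = £70.5753
Lakeview Municipality, February 16 – December 31, 2007: 319 days → £28,000 × 2.15% × 319/365 = £526.1315
Total = £596.7068

£596.71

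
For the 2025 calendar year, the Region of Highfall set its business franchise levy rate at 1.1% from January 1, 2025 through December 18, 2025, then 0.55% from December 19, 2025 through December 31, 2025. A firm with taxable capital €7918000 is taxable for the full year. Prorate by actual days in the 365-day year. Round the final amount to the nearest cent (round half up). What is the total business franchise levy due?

€85546.94

January 1 – December 18, 2025: 352 days at 1.1% → €7918000 × 1.1% × 352/365 = €83995.8795
December 19 – December 31, 2025: 13 days at 0.55% → €7918000 × 0.55% × 13/365 = €1551.0603
Total = €85546.9397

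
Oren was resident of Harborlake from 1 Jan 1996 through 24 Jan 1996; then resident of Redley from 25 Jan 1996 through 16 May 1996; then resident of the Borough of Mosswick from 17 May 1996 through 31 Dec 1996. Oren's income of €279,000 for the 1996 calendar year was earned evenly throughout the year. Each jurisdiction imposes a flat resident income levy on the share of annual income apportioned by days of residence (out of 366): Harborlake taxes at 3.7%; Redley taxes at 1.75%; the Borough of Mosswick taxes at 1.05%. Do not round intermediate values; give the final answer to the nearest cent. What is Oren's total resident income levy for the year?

€4,017.30

Harborlake, 1 Jan – 24 Jan 1996: 24 days → €279,000 × 3.7% × 24/366 = €676.9180
Redley, 25 Jan – 16 May 1996: 113 days → €279,000 × 1.75% × 113/366 = €1,507.4385
The Borough of Mosswick, 17 May – 31 Dec 1996: 229 days → €279,000 × 1.05% × 229/366 = €1,832.9385
Total = €4,017.2951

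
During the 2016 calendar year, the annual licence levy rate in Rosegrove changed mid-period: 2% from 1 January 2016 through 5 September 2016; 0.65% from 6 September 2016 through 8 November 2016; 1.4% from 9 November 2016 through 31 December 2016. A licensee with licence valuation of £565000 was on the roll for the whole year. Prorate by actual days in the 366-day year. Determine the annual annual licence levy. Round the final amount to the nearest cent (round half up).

£9475.33

1 January – 5 September 2016: 249 days at 2% → £565000 × 2% × 249/366 = £7687.7049
6 September – 8 November 2016: 64 days at 0.65% → £565000 × 0.65% × 64/366 = £642.1858
9 November – 31 December 2016: 53 days at 1.4% → £565000 × 1.4% × 53/366 = £1145.4372
Total = £9475.3279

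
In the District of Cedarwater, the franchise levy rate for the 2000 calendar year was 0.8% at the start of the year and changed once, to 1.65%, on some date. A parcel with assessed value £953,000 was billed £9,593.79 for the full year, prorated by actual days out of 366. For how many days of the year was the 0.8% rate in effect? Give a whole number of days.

Let d = days at the first rate; then 366 − d days at the second rate.
£953,000 × [0.8%·d + 1.65%·(366−d)] / 366 = £9,593.79
Solving gives d = 277, so the new rate took effect on 4 October 2000.

277 days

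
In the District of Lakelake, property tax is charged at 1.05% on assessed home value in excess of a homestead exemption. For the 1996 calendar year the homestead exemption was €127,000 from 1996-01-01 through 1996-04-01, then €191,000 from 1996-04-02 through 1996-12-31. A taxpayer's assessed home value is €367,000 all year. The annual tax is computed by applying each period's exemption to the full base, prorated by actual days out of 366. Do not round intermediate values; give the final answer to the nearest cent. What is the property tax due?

€2,016.92

1996-01-01 to 1996-04-01: 92 days, exemption €127,000 → (€367,000 − €127,000) × 1.05% × 92/366 = €633.4426
1996-04-02 to 1996-12-31: 274 days, exemption €191,000 → (€367,000 − €191,000) × 1.05% × 274/366 = €1,383.4754
Total = €2,016.9180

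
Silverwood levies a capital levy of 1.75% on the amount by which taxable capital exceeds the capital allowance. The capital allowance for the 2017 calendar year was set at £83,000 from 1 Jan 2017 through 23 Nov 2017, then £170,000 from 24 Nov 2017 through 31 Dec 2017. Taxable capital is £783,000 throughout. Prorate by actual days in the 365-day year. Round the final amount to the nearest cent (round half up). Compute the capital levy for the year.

£12,091.49

1 Jan – 23 Nov 2017: 327 days, exemption £83,000 → (£783,000 − £83,000) × 1.75% × 327/365 = £10,974.6575
24 Nov – 31 Dec 2017: 38 days, exemption £170,000 → (£783,000 − £170,000) × 1.75% × 38/365 = £1,116.8356
Total = £12,091.4932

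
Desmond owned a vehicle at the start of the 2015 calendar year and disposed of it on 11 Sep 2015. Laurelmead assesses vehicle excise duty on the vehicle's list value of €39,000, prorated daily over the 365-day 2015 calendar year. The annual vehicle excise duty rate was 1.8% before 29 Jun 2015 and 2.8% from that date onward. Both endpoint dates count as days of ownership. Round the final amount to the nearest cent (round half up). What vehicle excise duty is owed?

1 Jan – 28 Jun 2015: 179 days at 1.8% → €39,000 × 1.8% × 179/365 = €344.2685
29 Jun – 11 Sep 2015: 75 days at 2.8% → €39,000 × 2.8% × 75/365 = €224.3836
Total = €568.6521

€568.65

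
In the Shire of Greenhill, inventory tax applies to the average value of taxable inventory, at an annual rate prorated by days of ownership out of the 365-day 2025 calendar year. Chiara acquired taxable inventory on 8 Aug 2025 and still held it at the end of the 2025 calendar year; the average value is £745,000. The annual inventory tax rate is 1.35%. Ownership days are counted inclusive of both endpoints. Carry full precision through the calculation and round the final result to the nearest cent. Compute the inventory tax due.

£4,023.00

Days held (8 Aug – 31 Dec 2025): 146 out of 365
Tax = £745,000 × 1.35% × 146/365 = £4,023.0000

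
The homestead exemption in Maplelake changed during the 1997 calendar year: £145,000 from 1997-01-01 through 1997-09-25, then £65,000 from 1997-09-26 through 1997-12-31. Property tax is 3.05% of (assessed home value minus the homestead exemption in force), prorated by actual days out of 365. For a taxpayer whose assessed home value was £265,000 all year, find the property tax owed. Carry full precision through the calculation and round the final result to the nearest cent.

£4,308.44

1997-01-01 to 1997-09-25: 268 days, exemption £145,000 → (£265,000 − £145,000) × 3.05% × 268/365 = £2,687.3425
1997-09-26 to 1997-12-31: 97 days, exemption £65,000 → (£265,000 − £65,000) × 3.05% × 97/365 = £1,621.0959
Total = £4,308.4384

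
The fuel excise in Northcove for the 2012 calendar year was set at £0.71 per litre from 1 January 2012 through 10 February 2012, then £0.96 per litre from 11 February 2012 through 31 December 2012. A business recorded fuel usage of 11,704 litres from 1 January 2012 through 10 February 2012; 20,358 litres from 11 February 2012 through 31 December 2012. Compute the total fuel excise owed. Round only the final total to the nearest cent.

1 January – 10 February 2012: 11,704 litres at £0.71/litre → £8,309.84
11 February – 31 December 2012: 20,358 litres at £0.96/litre → £19,543.68

£27,853.52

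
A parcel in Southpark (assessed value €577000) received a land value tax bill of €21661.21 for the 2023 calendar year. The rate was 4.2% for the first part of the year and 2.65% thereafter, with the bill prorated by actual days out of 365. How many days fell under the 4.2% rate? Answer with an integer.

260 days

Let d = days at the first rate; then 365 − d days at the second rate.
€577000 × [4.2%·d + 2.65%·(365−d)] / 365 = €21661.21
Solving gives d = 260, so the new rate took effect on September 18, 2023.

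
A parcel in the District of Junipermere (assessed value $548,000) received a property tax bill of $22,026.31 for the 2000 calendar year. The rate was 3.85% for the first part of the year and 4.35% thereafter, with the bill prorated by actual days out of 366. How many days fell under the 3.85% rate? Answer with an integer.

242 days

Let d = days at the first rate; then 366 − d days at the second rate.
$548,000 × [3.85%·d + 4.35%·(366−d)] / 366 = $22,026.31
Solving gives d = 242, so the new rate took effect on 30 Aug 2000.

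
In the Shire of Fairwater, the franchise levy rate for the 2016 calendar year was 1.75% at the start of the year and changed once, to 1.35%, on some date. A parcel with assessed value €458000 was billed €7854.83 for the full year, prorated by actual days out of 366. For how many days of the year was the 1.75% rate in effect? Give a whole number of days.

Let d = days at the first rate; then 366 − d days at the second rate.
€458000 × [1.75%·d + 1.35%·(366−d)] / 366 = €7854.83
Solving gives d = 334, so the new rate took effect on 30 November 2016.

334 days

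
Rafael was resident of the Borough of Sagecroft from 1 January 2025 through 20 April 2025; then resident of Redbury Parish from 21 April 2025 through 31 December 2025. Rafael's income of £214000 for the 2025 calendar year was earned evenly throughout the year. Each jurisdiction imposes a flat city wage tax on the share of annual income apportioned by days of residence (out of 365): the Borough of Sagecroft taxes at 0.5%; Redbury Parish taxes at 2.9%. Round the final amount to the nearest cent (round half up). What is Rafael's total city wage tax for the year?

The Borough of Sagecroft, 1 January – 20 April 2025: 110 days → £214000 × 0.5% × 110/365 = £322.4658
Redbury Parish, 21 April – 31 December 2025: 255 days → £214000 × 2.9% × 255/365 = £4335.6986
Total = £4658.1644

£4658.16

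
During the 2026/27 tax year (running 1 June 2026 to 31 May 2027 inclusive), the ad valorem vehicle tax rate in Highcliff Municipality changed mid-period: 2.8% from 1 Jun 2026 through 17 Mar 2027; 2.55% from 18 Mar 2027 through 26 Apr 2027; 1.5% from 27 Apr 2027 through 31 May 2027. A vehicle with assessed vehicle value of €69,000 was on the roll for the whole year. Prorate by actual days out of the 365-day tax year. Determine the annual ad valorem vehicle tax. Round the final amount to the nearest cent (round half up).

1 Jun 2026 – 17 Mar 2027: 290 days at 2.8% → €69,000 × 2.8% × 290/365 = €1,535.0137
18 Mar – 26 Apr 2027: 40 days at 2.55% → €69,000 × 2.55% × 40/365 = €192.8219
27 Apr – 31 May 2027: 35 days at 1.5% → €69,000 × 1.5% × 35/365 = €99.2466
Total = €1,827.0822

€1,827.08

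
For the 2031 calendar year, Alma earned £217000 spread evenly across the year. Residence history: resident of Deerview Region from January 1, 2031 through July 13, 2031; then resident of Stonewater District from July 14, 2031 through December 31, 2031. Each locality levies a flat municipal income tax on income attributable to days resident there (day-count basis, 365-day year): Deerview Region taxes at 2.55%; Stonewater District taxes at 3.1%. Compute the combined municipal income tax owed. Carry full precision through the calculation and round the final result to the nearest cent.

£6092.65

Deerview Region, January 1 – July 13, 2031: 194 days → £217000 × 2.55% × 194/365 = £2941.0932
Stonewater District, July 14 – December 31, 2031: 171 days → £217000 × 3.1% × 171/365 = £3151.5534
Total = £6092.6466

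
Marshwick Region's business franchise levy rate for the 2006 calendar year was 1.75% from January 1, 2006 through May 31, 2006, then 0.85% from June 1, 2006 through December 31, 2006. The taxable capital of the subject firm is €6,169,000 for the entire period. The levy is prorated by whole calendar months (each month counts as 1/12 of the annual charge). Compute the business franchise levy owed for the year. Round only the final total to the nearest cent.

€75,570.25

January 1 – May 31, 2006: 5 months at 1.75% → €6,169,000 × 1.75% × 5/12 = €44,982.2917
June 1 – December 31, 2006: 7 months at 0.85% → €6,169,000 × 0.85% × 7/12 = €30,587.9583
Total = €75,570.2500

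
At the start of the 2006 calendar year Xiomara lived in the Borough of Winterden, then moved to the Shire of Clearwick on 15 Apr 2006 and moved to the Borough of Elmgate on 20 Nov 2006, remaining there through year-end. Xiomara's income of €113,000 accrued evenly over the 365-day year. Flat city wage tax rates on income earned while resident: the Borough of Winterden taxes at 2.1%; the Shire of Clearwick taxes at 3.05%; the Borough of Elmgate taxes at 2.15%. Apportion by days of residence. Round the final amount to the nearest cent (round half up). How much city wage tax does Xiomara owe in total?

The Borough of Winterden, 1 Jan – 14 Apr 2006: 104 days → €113,000 × 2.1% × 104/365 = €676.1425
The Shire of Clearwick, 15 Apr – 19 Nov 2006: 219 days → €113,000 × 3.05% × 219/365 = €2,067.9000
The Borough of Elmgate, 20 Nov – 31 Dec 2006: 42 days → €113,000 × 2.15% × 42/365 = €279.5589
Total = €3,023.6014

€3,023.60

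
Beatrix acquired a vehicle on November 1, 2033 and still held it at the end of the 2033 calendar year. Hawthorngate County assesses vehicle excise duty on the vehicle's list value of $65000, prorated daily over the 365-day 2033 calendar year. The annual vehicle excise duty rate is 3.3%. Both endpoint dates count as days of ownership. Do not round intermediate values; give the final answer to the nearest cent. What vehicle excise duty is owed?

Days held (November 1 – December 31, 2033): 61 out of 365
Tax = $65000 × 3.3% × 61/365 = $358.4795

$358.48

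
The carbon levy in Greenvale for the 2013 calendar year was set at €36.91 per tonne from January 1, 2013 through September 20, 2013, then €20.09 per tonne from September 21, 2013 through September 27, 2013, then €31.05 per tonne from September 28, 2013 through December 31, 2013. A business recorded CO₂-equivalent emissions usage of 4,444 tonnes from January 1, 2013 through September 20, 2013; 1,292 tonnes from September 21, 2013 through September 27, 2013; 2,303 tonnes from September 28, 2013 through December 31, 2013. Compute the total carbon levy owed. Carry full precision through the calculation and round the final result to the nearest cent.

January 1 – September 20, 2013: 4,444 tonnes at €36.91/tonne → €164,028.04
September 21 – September 27, 2013: 1,292 tonnes at €20.09/tonne → €25,956.28
September 28 – December 31, 2013: 2,303 tonnes at €31.05/tonne → €71,508.15

€261,492.47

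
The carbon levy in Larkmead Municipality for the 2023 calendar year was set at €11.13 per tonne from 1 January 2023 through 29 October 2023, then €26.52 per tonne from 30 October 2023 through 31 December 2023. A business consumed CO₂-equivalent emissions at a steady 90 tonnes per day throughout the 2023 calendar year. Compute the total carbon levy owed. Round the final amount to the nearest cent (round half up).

1 January – 29 October 2023: 302 days × 90 tonnes/day = 27,180 tonnes at €11.13/tonne → €302,513.40
30 October – 31 December 2023: 63 days × 90 tonnes/day = 5,670 tonnes at €26.52/tonne → €150,368.40

€452,881.80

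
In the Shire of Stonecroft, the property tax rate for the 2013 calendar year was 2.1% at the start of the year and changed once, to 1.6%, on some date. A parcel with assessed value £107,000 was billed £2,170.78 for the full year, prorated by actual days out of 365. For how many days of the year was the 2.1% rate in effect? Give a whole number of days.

Let d = days at the first rate; then 365 − d days at the second rate.
£107,000 × [2.1%·d + 1.6%·(365−d)] / 365 = £2,170.78
Solving gives d = 313, so the new rate took effect on 10 November 2013.

313 days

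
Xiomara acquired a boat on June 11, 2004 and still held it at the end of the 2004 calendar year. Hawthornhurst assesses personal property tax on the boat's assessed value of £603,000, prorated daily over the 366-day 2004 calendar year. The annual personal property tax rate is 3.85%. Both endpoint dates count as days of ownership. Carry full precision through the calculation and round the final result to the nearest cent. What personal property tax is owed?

£12,939.79

Days held (June 11 – December 31, 2004): 204 out of 366
Tax = £603,000 × 3.85% × 204/366 = £12,939.7869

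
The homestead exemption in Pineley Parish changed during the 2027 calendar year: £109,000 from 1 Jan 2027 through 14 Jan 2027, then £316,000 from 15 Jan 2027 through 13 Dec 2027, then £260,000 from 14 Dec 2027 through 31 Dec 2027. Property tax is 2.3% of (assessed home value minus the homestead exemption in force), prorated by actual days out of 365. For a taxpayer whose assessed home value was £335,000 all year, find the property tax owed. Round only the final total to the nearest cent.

£683.13

1 Jan – 14 Jan 2027: 14 days, exemption £109,000 → (£335,000 − £109,000) × 2.3% × 14/365 = £199.3753
15 Jan – 13 Dec 2027: 333 days, exemption £316,000 → (£335,000 − £316,000) × 2.3% × 333/365 = £398.6877
14 Dec – 31 Dec 2027: 18 days, exemption £260,000 → (£335,000 − £260,000) × 2.3% × 18/365 = £85.0685
Total = £683.1315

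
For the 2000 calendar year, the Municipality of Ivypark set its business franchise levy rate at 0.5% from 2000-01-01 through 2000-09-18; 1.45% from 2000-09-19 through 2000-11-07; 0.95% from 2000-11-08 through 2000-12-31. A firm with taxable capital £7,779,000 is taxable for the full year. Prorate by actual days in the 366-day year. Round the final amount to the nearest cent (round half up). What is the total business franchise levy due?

£54,155.44

2000-01-01 to 2000-09-18: 262 days at 0.5% → £7,779,000 × 0.5% × 262/366 = £27,842.8689
2000-09-19 to 2000-11-07: 50 days at 1.45% → £7,779,000 × 1.45% × 50/366 = £15,409.2213
2000-11-08 to 2000-12-31: 54 days at 0.95% → £7,779,000 × 0.95% × 54/366 = £10,903.3525
Total = £54,155.4426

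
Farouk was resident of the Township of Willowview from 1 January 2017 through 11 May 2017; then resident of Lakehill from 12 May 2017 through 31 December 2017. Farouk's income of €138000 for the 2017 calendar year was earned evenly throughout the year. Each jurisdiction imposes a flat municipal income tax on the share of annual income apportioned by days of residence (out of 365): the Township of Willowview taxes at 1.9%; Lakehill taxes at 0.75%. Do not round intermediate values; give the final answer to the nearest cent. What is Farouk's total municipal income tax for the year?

€1604.58

The Township of Willowview, 1 January – 11 May 2017: 131 days → €138000 × 1.9% × 131/365 = €941.0466
Lakehill, 12 May – 31 December 2017: 234 days → €138000 × 0.75% × 234/365 = €663.5342
Total = €1604.5808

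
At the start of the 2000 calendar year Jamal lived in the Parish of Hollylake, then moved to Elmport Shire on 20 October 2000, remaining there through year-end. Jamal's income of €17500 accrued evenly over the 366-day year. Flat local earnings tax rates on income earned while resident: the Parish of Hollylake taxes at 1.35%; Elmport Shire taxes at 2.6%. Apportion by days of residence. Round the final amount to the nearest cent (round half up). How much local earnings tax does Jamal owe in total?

The Parish of Hollylake, 1 January – 19 October 2000: 293 days → €17500 × 1.35% × 293/366 = €189.1291
Elmport Shire, 20 October – 31 December 2000: 73 days → €17500 × 2.6% × 73/366 = €90.7514
Total = €279.8805

€279.88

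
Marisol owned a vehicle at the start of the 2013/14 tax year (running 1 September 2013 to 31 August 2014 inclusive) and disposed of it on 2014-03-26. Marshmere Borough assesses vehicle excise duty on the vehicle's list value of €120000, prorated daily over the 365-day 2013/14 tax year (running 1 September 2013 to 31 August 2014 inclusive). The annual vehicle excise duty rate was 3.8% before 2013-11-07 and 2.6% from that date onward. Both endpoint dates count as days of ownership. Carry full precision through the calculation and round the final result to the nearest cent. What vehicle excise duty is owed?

2013-09-01 to 2013-11-06: 67 days at 3.8% → €120000 × 3.8% × 67/365 = €837.0411
2013-11-07 to 2014-03-26: 140 days at 2.6% → €120000 × 2.6% × 140/365 = €1196.7123
Total = €2033.7534

€2033.75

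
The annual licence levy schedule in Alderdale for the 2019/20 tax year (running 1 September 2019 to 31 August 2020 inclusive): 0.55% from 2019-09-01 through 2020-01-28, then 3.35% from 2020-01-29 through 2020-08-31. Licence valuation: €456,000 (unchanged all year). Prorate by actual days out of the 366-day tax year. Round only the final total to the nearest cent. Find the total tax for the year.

2019-09-01 to 2020-01-28: 150 days at 0.55% → €456,000 × 0.55% × 150/366 = €1,027.8689
2020-01-29 to 2020-08-31: 216 days at 3.35% → €456,000 × 3.35% × 216/366 = €9,015.3443
Total = €10,043.2131

€10,043.21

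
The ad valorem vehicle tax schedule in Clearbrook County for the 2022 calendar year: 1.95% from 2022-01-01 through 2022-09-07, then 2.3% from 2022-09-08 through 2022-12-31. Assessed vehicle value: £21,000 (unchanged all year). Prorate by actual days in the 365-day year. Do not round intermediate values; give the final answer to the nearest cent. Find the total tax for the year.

£432.66

2022-01-01 to 2022-09-07: 250 days at 1.95% → £21,000 × 1.95% × 250/365 = £280.4795
2022-09-08 to 2022-12-31: 115 days at 2.3% → £21,000 × 2.3% × 115/365 = £152.1781
Total = £432.6575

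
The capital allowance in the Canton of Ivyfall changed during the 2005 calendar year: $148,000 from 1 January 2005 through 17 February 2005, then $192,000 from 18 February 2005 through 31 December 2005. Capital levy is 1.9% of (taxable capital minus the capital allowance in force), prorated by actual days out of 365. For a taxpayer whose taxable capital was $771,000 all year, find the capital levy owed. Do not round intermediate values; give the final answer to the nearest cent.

1 January – 17 February 2005: 48 days, exemption $148,000 → ($771,000 − $148,000) × 1.9% × 48/365 = $1,556.6466
18 February – 31 December 2005: 317 days, exemption $192,000 → ($771,000 − $192,000) × 1.9% × 317/365 = $9,554.2932
Total = $11,110.9397

$11,110.94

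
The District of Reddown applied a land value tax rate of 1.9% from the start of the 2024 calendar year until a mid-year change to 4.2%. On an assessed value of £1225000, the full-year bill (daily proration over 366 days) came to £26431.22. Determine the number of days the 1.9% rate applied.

Let d = days at the first rate; then 366 − d days at the second rate.
£1225000 × [1.9%·d + 4.2%·(366−d)] / 366 = £26431.22
Solving gives d = 325, so the new rate took effect on 21 November 2024.

325 days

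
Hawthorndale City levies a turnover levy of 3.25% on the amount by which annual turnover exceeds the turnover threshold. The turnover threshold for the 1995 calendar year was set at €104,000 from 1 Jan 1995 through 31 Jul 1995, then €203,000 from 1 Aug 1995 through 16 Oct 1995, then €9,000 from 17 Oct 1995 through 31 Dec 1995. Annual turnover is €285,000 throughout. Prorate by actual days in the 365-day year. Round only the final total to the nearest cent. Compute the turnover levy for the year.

1 Jan – 31 Jul 1995: 212 days, exemption €104,000 → (€285,000 − €104,000) × 3.25% × 212/365 = €3,416.6849
1 Aug – 16 Oct 1995: 77 days, exemption €203,000 → (€285,000 − €203,000) × 3.25% × 77/365 = €562.2055
17 Oct – 31 Dec 1995: 76 days, exemption €9,000 → (€285,000 − €9,000) × 3.25% × 76/365 = €1,867.7260
Total = €5,846.6164

€5,846.62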